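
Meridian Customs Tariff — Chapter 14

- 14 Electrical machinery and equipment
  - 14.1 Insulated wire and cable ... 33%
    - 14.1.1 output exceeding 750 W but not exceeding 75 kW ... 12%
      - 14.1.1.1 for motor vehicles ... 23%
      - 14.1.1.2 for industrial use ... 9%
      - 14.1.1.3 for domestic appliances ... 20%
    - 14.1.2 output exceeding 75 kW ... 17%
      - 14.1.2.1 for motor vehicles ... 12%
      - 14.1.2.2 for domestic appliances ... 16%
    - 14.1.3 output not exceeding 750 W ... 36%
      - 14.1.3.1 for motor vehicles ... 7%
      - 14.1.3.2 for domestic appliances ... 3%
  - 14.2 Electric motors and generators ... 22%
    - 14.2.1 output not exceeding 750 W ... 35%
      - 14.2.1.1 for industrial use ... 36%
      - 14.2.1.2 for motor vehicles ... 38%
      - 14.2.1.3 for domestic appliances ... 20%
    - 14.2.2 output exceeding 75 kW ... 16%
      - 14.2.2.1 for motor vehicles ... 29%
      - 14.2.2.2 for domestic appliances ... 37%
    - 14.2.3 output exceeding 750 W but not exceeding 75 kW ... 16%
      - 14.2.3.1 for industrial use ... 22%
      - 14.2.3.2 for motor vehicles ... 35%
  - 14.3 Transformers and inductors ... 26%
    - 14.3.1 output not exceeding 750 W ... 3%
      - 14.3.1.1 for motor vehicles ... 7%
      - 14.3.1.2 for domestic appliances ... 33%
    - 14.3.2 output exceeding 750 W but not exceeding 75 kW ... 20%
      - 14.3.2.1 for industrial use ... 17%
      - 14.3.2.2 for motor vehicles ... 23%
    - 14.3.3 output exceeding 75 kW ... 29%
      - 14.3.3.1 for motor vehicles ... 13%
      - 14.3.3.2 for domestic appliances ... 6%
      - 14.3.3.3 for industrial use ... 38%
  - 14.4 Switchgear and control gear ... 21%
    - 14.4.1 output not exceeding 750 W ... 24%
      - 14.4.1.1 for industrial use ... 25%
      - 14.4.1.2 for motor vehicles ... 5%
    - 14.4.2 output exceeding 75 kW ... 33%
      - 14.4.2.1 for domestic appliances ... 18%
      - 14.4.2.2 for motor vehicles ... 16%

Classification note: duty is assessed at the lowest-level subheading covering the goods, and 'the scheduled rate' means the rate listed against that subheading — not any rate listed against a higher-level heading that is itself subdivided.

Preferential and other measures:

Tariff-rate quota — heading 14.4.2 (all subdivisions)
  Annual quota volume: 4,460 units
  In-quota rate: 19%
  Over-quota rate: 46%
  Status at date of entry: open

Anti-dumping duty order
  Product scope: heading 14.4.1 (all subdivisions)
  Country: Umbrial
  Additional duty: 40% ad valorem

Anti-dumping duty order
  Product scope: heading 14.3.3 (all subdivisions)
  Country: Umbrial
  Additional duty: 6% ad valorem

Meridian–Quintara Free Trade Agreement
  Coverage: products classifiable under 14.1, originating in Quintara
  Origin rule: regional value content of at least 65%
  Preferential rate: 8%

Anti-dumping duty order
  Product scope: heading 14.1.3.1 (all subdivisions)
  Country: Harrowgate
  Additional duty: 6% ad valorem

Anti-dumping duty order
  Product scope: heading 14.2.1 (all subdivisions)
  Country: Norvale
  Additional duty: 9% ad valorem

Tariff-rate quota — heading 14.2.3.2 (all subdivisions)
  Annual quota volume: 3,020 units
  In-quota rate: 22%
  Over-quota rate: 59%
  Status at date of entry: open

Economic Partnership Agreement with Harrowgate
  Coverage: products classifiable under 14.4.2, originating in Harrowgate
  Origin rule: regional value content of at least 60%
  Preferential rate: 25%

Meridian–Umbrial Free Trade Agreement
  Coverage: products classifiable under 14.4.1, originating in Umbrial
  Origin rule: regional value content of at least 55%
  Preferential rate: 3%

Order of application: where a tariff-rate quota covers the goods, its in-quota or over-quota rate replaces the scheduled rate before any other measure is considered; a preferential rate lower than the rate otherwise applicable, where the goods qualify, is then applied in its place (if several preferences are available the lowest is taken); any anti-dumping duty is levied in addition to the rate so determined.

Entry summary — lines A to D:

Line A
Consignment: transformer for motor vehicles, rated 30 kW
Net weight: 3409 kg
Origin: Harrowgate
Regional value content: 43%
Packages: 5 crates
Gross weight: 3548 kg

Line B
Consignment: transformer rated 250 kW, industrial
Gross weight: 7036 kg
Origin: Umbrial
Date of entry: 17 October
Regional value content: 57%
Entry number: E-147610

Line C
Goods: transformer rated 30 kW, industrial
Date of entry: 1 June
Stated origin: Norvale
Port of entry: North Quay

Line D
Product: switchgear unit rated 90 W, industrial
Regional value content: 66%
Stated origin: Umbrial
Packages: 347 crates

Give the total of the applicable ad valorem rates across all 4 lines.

127%

Line A: transformer → 14.3; rated 30 kW → 14.3.2; for motor vehicles → 14.3.2.2. Scheduled 23%. Harrowgate agreement on 14.4.2: 14.3.2.2 not covered. → 23%.
Line B: transformer → 14.3; rated 250 kW → 14.3.3; industrial → 14.3.3.3. Scheduled 38%. Umbrial agreement on 14.4.1: 14.3.3.3 not covered; anti-dumping (Umbrial, 14.3.3): +6%; total 38% + 6% = 44%. → 44%.
Line C: transformer → 14.3; rated 30 kW → 14.3.2; industrial → 14.3.2.1. Scheduled 17%. No special measure applies. → 17%.
Line D: switchgear unit → 14.4; rated 90 W → 14.4.1; industrial → 14.4.1.1. Scheduled 25%. Umbrial agreement on 14.4.1: RVC ≥ 55% → 3% available; preferential 3%; anti-dumping (Umbrial, 14.4.1): +40%; total 3% + 40% = 43%. → 43%.
Sum: 23% + 44% + 17% + 43% = 127%.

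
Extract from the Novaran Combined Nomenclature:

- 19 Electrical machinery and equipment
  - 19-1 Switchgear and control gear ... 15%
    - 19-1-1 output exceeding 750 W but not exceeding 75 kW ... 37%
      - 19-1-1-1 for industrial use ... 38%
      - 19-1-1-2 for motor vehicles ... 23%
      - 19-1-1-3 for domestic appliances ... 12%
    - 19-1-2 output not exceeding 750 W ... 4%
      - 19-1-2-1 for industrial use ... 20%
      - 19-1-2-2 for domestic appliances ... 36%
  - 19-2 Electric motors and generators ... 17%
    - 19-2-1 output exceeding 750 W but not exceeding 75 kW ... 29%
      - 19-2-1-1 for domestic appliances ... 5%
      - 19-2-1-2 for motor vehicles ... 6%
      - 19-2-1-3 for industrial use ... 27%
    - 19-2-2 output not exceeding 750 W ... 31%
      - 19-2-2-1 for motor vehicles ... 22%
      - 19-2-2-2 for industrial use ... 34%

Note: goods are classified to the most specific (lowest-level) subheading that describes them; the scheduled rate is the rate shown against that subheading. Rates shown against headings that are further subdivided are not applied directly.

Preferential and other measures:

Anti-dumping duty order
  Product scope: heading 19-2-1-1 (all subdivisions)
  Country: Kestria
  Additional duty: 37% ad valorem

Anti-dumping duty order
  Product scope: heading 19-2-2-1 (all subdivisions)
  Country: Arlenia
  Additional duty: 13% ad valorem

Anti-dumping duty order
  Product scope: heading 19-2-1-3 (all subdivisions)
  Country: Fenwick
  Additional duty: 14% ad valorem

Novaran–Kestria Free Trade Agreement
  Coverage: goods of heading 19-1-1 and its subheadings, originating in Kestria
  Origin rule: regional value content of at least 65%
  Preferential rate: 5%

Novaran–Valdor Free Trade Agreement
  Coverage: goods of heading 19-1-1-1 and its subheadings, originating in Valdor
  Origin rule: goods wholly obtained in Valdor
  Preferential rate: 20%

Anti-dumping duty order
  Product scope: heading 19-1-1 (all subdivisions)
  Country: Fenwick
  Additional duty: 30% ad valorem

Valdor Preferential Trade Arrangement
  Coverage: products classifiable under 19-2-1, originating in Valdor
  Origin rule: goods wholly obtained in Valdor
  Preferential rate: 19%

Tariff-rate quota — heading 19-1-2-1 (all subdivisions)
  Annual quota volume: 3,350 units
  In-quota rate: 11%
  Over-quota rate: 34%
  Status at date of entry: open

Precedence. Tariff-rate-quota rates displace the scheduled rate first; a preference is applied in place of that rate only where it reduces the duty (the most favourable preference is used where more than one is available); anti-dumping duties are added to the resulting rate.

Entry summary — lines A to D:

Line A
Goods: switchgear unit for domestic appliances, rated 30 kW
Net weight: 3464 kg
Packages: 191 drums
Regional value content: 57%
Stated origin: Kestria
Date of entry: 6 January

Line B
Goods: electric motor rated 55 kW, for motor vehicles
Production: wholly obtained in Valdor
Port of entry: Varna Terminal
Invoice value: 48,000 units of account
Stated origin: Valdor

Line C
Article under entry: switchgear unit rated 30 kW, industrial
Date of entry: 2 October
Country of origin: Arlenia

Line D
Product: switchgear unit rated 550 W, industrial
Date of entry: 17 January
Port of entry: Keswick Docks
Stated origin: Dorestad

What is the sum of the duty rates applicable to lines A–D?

Line A: switchgear unit → 19-1; rated 30 kW → 19-1-1; for domestic appliances → 19-1-1-3. Scheduled 12%. Kestria agreement on 19-1-1: RVC < 65%. → 12%.
Line B: electric motor → 19-2; rated 55 kW → 19-2-1; for motor vehicles → 19-2-1-2. Scheduled 6%. Valdor agreement on 19-1-1-1: 19-2-1-2 not covered; Valdor agreement on 19-2-1: wholly obtained → 19% available; preference 19% not lower than 6% → no reduction. → 6%.
Line C: switchgear unit → 19-1; rated 30 kW → 19-1-1; industrial → 19-1-1-1. Scheduled 38%. No special measure applies. → 38%.
Line D: switchgear unit → 19-1; rated 550 W → 19-1-2; industrial → 19-1-2-1. Scheduled 20%. quota on 19-1-2-1 open → in-quota 11%. → 11%.
Sum: 12% + 6% + 38% + 11% = 67%.

67%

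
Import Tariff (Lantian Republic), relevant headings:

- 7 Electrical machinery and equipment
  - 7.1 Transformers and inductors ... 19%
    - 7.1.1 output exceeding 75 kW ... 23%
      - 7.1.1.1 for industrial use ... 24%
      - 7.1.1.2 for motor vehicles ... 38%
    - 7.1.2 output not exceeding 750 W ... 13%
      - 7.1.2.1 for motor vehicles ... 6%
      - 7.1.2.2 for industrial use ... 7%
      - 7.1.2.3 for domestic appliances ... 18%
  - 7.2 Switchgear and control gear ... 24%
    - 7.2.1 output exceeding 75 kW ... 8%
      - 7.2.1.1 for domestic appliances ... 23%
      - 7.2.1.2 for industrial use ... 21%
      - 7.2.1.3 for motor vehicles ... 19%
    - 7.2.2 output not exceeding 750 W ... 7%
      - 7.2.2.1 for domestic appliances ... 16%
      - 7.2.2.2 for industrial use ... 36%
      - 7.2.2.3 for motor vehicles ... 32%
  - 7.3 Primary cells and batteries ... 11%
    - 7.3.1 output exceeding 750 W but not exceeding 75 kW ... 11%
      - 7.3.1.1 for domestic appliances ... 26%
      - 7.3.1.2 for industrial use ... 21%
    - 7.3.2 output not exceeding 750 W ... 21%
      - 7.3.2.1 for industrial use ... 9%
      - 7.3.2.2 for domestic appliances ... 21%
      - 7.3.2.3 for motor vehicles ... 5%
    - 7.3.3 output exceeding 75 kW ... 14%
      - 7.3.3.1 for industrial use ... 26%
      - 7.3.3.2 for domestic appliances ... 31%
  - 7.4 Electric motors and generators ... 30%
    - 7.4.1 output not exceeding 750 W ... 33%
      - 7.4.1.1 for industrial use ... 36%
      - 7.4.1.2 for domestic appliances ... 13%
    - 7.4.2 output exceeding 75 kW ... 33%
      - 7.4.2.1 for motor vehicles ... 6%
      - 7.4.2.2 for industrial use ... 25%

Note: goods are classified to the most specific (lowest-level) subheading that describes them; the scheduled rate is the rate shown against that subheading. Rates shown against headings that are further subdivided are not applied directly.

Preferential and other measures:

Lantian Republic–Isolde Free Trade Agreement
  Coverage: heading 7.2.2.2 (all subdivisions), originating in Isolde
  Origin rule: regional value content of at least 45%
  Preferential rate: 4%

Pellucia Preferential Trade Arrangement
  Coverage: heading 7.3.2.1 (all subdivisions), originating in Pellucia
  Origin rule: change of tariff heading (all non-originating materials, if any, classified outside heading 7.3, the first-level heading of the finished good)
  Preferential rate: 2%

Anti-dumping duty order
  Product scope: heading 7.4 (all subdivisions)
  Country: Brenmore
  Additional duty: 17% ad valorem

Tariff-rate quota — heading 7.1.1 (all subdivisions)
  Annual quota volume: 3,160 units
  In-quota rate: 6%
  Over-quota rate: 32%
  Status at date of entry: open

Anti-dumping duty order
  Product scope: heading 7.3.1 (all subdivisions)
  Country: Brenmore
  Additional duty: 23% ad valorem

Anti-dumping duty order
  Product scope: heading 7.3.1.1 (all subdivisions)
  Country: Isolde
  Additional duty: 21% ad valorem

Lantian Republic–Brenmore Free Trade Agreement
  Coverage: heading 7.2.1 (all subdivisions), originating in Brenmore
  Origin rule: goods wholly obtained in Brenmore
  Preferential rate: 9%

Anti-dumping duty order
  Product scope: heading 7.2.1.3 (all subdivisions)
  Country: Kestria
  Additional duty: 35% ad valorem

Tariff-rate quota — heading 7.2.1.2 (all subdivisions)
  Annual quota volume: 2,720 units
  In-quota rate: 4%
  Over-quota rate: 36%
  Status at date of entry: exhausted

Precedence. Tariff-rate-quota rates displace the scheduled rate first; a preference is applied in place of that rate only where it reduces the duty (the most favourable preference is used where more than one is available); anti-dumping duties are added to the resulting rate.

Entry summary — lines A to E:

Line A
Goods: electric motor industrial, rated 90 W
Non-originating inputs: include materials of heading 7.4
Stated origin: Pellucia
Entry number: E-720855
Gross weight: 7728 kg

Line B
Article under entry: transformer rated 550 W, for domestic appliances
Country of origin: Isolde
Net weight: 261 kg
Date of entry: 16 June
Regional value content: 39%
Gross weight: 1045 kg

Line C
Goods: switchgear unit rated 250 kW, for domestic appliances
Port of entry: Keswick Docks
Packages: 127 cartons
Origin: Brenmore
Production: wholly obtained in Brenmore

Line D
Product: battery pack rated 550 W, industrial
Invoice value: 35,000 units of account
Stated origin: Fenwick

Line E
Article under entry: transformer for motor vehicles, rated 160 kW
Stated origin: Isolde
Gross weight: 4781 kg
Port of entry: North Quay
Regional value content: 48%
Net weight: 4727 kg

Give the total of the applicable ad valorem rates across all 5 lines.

78%

Line A: electric motor → 7.4; rated 90 W → 7.4.1; industrial → 7.4.1.1. Scheduled 36%. Pellucia agreement on 7.3.2.1: 7.4.1.1 not covered. → 36%.
Line B: transformer → 7.1; rated 550 W → 7.1.2; for domestic appliances → 7.1.2.3. Scheduled 18%. Isolde agreement on 7.2.2.2: 7.1.2.3 not covered. → 18%.
Line C: switchgear unit → 7.2; rated 250 kW → 7.2.1; for domestic appliances → 7.2.1.1. Scheduled 23%. Brenmore agreement on 7.2.1: wholly obtained → 9% available; preferential 9%. → 9%.
Line D: battery pack → 7.3; rated 550 W → 7.3.2; industrial → 7.3.2.1. Scheduled 9%. No special measure applies. → 9%.
Line E: transformer → 7.1; rated 160 kW → 7.1.1; for motor vehicles → 7.1.1.2. Scheduled 38%. quota on 7.1.1 open → in-quota 6%; Isolde agreement on 7.2.2.2: 7.1.1.2 not covered. → 6%.
Sum: 36% + 18% + 9% + 9% + 6% = 78%.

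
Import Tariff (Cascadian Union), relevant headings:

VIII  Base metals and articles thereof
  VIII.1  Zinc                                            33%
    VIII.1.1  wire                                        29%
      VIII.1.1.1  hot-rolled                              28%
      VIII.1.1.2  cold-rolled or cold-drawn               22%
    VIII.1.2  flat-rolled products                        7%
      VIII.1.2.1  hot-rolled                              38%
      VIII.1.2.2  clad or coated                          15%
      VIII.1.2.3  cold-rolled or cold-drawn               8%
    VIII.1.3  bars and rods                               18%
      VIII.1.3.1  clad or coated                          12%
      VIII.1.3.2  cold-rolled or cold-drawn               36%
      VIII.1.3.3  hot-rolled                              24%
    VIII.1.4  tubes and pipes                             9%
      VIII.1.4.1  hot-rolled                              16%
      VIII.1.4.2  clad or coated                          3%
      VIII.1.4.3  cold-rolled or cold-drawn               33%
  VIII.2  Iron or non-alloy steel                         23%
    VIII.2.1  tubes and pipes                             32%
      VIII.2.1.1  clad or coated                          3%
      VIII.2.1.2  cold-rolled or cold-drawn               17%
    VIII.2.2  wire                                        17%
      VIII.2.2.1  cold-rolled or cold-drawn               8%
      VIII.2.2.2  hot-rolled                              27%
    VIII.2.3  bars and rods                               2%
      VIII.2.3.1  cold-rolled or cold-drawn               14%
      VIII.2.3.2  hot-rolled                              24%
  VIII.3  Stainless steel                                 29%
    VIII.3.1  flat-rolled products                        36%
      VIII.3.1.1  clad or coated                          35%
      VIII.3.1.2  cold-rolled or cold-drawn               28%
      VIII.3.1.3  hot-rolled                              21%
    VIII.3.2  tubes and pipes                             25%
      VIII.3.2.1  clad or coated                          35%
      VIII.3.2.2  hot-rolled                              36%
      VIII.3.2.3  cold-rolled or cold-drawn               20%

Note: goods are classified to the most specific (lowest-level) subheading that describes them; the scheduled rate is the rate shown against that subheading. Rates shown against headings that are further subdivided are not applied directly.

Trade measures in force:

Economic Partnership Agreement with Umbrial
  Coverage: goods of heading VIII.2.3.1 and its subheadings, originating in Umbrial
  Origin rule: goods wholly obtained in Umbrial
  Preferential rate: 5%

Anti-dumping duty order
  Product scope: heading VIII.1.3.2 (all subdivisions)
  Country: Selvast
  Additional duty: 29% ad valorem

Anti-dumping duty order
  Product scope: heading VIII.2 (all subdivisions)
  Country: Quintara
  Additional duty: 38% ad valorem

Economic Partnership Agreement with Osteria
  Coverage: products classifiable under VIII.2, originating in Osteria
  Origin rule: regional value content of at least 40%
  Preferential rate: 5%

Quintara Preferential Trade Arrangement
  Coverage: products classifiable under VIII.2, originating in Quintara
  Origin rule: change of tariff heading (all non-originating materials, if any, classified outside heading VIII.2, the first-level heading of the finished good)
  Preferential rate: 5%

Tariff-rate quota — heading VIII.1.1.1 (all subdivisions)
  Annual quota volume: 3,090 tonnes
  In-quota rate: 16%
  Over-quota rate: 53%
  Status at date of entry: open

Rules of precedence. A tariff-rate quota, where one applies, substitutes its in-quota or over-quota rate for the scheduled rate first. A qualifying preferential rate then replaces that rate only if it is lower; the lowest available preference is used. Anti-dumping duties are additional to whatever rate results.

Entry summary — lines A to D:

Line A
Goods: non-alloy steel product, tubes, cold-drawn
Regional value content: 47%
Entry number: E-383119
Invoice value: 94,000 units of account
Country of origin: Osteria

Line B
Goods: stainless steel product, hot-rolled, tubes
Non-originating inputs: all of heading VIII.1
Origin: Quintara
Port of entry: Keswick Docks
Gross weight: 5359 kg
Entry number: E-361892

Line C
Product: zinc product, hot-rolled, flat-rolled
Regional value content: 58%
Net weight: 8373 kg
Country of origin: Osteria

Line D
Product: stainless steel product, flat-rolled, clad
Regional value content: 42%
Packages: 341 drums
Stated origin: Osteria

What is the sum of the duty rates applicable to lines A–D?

114%

Line A: non-alloy steel → VIII.2; tubes → VIII.2.1; cold-drawn → VIII.2.1.2. Scheduled 17%. Osteria agreement on VIII.2: RVC ≥ 40% → 5% available; preferential 5%. → 5%.
Line B: stainless steel → VIII.3; tubes → VIII.3.2; hot-rolled → VIII.3.2.2. Scheduled 36%. Quintara agreement on VIII.2: VIII.3.2.2 not covered. → 36%.
Line C: zinc → VIII.1; flat-rolled → VIII.1.2; hot-rolled → VIII.1.2.1. Scheduled 38%. Osteria agreement on VIII.2: VIII.1.2.1 not covered. → 38%.
Line D: stainless steel → VIII.3; flat-rolled → VIII.3.1; clad → VIII.3.1.1. Scheduled 35%. Osteria agreement on VIII.2: VIII.3.1.1 not covered. → 35%.
Sum: 5% + 36% + 38% + 35% = 114%.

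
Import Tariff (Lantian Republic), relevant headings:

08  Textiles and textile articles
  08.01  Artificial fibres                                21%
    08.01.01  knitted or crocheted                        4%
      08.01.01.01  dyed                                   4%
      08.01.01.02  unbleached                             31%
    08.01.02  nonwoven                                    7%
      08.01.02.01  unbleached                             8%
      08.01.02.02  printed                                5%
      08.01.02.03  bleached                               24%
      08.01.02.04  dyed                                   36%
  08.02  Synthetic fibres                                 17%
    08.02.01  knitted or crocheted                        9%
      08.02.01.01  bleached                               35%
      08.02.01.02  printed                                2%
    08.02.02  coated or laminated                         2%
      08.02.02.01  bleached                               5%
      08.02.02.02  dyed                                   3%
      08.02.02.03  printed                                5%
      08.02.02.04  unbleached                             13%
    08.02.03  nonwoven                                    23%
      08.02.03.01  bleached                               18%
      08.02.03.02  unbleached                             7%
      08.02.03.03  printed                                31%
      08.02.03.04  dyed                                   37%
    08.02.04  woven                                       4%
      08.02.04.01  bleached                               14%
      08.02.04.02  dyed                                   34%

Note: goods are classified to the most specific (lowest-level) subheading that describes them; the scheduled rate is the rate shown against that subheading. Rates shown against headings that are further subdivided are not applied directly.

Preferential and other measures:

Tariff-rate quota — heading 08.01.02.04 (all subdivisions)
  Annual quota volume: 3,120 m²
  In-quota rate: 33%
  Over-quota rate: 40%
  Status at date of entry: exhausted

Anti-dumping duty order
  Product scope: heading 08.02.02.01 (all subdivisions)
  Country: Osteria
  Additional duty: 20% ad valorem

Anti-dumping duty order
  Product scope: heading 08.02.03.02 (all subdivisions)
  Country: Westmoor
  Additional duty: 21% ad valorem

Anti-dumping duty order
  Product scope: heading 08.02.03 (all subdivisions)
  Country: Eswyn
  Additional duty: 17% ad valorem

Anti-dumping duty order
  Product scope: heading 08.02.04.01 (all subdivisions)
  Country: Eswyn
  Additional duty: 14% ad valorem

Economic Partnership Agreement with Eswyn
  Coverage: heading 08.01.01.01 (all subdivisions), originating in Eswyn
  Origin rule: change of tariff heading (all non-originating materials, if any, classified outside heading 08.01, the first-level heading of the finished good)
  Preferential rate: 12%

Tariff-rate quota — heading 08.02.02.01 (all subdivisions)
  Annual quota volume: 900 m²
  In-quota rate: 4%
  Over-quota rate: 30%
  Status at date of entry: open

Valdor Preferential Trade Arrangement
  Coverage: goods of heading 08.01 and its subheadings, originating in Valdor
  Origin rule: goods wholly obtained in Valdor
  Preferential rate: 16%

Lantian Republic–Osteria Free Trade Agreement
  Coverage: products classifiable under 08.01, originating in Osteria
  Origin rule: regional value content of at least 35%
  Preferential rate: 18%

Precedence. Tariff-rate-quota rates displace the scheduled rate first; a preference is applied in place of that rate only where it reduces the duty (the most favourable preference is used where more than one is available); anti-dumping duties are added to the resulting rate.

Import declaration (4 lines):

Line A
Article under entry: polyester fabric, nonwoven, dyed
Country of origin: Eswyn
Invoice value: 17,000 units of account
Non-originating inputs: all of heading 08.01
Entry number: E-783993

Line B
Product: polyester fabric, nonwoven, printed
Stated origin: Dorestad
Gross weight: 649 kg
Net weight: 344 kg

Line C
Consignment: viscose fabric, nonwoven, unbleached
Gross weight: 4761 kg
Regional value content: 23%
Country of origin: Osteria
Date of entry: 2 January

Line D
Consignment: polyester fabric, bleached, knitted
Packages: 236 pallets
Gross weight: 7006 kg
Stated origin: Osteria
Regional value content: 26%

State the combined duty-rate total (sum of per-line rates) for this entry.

Line A: polyester → 08.02; nonwoven → 08.02.03; dyed → 08.02.03.04. Scheduled 37%. Eswyn agreement on 08.01.01.01: 08.02.03.04 not covered; anti-dumping (Eswyn, 08.02.03): +17%; total 37% + 17% = 54%. → 54%.
Line B: polyester → 08.02; nonwoven → 08.02.03; printed → 08.02.03.03. Scheduled 31%. No special measure applies. → 31%.
Line C: viscose → 08.01; nonwoven → 08.01.02; unbleached → 08.01.02.01. Scheduled 8%. Osteria agreement on 08.01: RVC < 35%. → 8%.
Line D: polyester → 08.02; knitted → 08.02.01; bleached → 08.02.01.01. Scheduled 35%. Osteria agreement on 08.01: 08.02.01.01 not covered. → 35%.
Sum: 54% + 31% + 8% + 35% = 128%.

128%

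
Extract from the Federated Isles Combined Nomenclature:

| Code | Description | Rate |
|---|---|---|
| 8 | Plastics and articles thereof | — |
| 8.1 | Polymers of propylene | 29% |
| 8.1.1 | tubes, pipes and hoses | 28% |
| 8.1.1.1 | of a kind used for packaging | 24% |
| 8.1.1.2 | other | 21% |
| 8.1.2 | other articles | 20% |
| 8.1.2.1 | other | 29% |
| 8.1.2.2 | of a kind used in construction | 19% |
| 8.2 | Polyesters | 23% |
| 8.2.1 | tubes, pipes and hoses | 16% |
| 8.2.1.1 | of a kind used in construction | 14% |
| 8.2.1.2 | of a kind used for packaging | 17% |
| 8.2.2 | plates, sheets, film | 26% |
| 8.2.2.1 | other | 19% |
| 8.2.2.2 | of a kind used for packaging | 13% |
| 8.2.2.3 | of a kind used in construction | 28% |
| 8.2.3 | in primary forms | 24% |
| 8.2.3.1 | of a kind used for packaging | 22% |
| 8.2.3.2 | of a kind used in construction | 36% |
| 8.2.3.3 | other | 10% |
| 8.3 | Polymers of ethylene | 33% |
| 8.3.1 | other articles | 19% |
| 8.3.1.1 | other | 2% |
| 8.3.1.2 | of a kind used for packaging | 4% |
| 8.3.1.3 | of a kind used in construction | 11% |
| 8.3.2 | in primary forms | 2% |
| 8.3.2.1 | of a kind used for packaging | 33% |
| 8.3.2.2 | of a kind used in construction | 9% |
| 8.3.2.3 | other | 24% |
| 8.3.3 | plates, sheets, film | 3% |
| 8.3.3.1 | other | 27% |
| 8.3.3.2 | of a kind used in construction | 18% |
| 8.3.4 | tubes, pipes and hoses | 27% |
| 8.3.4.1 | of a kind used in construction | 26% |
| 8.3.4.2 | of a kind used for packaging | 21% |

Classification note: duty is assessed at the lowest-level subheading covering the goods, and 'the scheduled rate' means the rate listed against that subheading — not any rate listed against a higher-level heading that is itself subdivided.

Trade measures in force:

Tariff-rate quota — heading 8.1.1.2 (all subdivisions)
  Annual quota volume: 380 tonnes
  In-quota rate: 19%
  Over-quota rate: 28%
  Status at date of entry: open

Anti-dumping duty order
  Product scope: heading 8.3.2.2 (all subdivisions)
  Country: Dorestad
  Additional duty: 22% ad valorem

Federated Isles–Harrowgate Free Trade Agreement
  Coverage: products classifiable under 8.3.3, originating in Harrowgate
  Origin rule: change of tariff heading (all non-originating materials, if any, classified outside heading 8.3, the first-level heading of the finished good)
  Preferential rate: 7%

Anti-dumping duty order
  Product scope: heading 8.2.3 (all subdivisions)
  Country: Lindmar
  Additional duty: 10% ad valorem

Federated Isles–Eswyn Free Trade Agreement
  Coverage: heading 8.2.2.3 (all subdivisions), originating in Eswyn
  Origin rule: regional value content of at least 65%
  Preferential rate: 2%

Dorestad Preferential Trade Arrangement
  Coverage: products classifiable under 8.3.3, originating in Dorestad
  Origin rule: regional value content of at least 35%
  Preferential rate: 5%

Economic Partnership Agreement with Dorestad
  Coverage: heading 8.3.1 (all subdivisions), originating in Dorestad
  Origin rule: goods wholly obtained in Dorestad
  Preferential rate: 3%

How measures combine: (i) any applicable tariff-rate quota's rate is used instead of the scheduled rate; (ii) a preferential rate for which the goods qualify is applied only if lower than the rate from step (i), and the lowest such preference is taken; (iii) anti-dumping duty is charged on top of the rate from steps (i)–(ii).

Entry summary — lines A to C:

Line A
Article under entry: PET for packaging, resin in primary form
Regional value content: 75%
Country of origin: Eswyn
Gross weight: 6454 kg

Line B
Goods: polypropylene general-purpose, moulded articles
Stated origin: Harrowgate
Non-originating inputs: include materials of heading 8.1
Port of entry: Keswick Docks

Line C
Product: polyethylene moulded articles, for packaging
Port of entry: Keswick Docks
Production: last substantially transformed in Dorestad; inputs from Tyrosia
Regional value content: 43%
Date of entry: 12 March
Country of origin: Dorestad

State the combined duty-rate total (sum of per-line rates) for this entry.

Line A: PET → 8.2; resin in primary form → 8.2.3; for packaging → 8.2.3.1. Scheduled 22%. Eswyn agreement on 8.2.2.3: 8.2.3.1 not covered. → 22%.
Line B: polypropylene → 8.1; moulded articles → 8.1.2; general-purpose → 8.1.2.1. Scheduled 29%. Harrowgate agreement on 8.3.3: 8.1.2.1 not covered. → 29%.
Line C: polyethylene → 8.3; moulded articles → 8.3.1; for packaging → 8.3.1.2. Scheduled 4%. Dorestad agreement on 8.3.3: 8.3.1.2 not covered; Dorestad agreement on 8.3.1: not wholly obtained. → 4%.
Sum: 22% + 29% + 4% = 55%.

55%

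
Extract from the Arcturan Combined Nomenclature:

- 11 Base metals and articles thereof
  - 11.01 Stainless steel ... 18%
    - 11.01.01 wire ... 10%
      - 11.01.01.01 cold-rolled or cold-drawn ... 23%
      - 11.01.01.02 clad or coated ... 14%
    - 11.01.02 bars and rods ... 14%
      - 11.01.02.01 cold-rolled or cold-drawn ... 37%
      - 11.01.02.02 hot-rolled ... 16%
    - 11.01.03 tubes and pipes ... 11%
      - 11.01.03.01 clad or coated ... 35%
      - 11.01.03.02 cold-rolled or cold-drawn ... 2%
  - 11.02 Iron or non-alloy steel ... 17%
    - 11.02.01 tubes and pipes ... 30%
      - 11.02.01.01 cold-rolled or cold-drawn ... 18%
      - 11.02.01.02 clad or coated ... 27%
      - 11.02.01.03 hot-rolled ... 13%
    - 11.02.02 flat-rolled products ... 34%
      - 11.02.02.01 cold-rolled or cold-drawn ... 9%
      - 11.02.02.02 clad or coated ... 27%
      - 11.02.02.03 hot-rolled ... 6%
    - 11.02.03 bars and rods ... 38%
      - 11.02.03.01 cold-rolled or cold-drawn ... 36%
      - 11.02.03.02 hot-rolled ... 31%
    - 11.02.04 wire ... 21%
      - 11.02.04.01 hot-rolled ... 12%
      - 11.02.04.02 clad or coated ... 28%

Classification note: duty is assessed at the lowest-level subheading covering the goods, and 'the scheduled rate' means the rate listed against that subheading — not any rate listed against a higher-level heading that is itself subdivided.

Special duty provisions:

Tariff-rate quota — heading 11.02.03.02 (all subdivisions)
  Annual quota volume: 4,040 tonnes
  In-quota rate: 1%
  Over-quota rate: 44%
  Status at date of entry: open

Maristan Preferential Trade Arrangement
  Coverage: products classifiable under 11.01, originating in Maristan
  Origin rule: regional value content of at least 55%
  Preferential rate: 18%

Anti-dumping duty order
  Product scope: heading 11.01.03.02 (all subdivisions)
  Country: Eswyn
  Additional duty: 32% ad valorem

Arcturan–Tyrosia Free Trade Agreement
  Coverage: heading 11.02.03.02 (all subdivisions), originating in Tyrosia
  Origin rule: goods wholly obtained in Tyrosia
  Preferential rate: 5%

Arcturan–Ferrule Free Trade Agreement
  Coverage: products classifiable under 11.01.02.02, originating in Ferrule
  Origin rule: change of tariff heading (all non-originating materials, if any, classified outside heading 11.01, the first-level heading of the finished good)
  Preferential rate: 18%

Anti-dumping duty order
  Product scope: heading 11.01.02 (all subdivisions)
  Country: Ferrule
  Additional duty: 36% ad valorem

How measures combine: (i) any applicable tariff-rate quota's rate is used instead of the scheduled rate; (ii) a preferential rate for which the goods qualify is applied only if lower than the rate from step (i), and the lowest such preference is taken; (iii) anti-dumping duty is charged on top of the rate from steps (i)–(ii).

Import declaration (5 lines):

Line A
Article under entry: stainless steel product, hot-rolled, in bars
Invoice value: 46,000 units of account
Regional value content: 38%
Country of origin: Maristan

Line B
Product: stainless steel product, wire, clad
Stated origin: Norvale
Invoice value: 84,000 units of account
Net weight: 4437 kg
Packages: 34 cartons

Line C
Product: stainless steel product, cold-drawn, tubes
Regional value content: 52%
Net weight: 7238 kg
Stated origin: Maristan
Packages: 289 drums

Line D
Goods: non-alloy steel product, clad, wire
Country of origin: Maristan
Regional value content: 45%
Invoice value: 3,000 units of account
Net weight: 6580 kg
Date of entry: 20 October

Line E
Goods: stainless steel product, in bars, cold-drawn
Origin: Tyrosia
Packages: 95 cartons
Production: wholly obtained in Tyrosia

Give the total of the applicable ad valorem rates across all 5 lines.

97%

Line A: stainless steel → 11.01; in bars → 11.01.02; hot-rolled → 11.01.02.02. Scheduled 16%. Maristan agreement on 11.01: RVC < 55%. → 16%.
Line B: stainless steel → 11.01; wire → 11.01.01; clad → 11.01.01.02. Scheduled 14%. No special measure applies. → 14%.
Line C: stainless steel → 11.01; tubes → 11.01.03; cold-drawn → 11.01.03.02. Scheduled 2%. Maristan agreement on 11.01: RVC < 55%. → 2%.
Line D: non-alloy steel → 11.02; wire → 11.02.04; clad → 11.02.04.02. Scheduled 28%. Maristan agreement on 11.01: 11.02.04.02 not covered. → 28%.
Line E: stainless steel → 11.01; in bars → 11.01.02; cold-drawn → 11.01.02.01. Scheduled 37%. Tyrosia agreement on 11.02.03.02: 11.01.02.01 not covered. → 37%.
Sum: 16% + 14% + 2% + 28% + 37% = 97%.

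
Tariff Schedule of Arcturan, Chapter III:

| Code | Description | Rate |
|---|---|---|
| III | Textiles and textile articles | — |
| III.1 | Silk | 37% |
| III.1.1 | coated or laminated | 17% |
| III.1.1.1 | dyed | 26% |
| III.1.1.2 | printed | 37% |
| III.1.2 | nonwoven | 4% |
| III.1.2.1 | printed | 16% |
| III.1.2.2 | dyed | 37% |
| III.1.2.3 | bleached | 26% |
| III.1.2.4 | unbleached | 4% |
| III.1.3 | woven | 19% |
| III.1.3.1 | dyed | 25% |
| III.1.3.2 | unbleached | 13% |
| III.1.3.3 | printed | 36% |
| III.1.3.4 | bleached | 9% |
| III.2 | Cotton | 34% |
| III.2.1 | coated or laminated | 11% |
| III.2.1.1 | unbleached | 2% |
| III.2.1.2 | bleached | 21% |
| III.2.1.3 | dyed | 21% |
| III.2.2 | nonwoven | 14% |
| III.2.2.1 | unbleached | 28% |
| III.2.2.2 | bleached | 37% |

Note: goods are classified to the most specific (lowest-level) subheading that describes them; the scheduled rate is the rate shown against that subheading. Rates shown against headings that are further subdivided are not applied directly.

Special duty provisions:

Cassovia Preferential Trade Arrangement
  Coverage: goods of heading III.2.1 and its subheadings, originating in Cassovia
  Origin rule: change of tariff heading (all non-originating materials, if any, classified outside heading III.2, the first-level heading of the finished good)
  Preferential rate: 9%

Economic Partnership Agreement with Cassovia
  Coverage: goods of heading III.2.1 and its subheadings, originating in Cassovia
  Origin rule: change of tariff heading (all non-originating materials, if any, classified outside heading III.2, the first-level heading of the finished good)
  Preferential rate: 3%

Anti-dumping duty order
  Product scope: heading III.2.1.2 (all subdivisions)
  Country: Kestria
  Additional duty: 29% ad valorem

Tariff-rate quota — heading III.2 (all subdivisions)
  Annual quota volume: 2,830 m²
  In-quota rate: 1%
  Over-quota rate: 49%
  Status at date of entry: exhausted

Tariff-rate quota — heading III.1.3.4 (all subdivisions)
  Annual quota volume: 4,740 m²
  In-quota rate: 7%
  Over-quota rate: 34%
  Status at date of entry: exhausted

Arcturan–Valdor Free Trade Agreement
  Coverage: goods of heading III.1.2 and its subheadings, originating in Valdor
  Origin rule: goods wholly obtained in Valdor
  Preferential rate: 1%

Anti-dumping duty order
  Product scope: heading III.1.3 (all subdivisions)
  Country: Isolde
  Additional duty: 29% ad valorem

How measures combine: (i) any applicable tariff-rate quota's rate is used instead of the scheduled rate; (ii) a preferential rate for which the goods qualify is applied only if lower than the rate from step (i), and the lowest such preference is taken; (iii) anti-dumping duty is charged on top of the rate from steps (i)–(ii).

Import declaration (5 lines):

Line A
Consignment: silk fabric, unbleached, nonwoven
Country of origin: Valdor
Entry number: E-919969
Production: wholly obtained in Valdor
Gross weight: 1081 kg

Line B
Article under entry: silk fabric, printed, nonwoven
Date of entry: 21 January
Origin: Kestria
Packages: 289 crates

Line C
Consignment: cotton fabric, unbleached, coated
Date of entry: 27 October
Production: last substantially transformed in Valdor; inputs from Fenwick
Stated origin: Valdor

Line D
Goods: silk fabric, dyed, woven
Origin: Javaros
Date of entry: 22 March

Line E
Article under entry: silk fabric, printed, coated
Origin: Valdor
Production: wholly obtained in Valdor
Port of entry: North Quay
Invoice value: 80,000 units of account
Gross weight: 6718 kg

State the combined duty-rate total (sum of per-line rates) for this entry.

128%

Line A: silk → III.1; nonwoven → III.1.2; unbleached → III.1.2.4. Scheduled 4%. Valdor agreement on III.1.2: wholly obtained → 1% available; preferential 1%. → 1%.
Line B: silk → III.1; nonwoven → III.1.2; printed → III.1.2.1. Scheduled 16%. No special measure applies. → 16%.
Line C: cotton → III.2; coated → III.2.1; unbleached → III.2.1.1. Scheduled 2%. quota on III.2 exhausted → over-quota 49%; Valdor agreement on III.1.2: III.2.1.1 not covered. → 49%.
Line D: silk → III.1; woven → III.1.3; dyed → III.1.3.1. Scheduled 25%. No special measure applies. → 25%.
Line E: silk → III.1; coated → III.1.1; printed → III.1.1.2. Scheduled 37%. Valdor agreement on III.1.2: III.1.1.2 not covered. → 37%.
Sum: 1% + 16% + 49% + 25% + 37% = 128%.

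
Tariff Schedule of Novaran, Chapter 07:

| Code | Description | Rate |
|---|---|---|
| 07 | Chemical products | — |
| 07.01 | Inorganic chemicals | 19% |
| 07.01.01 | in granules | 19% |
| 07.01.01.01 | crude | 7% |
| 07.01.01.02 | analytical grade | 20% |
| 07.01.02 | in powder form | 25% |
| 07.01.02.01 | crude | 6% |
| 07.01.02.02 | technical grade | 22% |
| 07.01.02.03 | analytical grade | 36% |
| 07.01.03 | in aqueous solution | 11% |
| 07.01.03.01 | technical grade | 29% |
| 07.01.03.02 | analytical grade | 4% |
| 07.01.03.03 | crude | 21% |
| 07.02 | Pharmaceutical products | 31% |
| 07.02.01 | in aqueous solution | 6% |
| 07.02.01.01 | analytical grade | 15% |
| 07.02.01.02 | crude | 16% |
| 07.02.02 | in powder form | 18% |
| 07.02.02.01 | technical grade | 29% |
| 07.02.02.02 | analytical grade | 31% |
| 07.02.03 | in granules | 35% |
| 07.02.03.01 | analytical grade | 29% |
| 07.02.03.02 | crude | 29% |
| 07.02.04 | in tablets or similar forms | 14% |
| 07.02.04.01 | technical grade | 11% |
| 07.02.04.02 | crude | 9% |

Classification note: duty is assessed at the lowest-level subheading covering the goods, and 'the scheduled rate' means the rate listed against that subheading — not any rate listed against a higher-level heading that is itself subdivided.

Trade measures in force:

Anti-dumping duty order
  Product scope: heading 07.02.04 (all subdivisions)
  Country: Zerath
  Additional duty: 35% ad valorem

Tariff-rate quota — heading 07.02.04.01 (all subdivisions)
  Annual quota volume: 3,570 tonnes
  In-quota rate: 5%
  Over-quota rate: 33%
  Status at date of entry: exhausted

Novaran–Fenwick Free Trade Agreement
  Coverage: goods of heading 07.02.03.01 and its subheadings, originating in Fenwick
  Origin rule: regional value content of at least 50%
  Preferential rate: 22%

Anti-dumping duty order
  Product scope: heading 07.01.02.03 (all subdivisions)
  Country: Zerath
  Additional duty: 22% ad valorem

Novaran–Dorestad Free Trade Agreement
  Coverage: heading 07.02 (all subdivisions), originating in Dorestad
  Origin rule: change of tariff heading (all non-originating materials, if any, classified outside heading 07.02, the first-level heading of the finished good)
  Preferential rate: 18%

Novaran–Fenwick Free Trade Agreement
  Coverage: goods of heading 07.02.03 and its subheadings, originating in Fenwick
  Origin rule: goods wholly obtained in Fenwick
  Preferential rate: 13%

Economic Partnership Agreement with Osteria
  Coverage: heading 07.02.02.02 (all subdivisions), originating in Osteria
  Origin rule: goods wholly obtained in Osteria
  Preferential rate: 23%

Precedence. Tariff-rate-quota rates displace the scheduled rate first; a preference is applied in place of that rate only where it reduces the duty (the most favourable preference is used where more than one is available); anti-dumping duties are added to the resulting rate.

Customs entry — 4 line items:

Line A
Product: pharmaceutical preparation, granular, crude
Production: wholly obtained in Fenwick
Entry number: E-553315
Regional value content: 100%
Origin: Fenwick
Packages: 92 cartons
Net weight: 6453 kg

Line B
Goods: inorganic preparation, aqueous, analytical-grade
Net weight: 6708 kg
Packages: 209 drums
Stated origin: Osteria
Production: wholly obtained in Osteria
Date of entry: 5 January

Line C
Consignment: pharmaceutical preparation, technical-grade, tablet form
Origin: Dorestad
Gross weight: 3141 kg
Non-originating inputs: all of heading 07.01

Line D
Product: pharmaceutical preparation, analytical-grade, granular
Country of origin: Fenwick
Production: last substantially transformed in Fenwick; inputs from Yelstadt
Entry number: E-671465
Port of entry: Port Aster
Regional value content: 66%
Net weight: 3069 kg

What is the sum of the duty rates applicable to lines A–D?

Line A: pharmaceutical → 07.02; granular → 07.02.03; crude → 07.02.03.02. Scheduled 29%. Fenwick agreement on 07.02.03.01: 07.02.03.02 not covered; Fenwick agreement on 07.02.03: wholly obtained → 13% available; preferential 13%. → 13%.
Line B: inorganic → 07.01; aqueous → 07.01.03; analytical-grade → 07.01.03.02. Scheduled 4%. Osteria agreement on 07.02.02.02: 07.01.03.02 not covered. → 4%.
Line C: pharmaceutical → 07.02; tablet form → 07.02.04; technical-grade → 07.02.04.01. Scheduled 11%. quota on 07.02.04.01 exhausted → over-quota 33%; Dorestad agreement on 07.02: CTH met → 18% available; preferential 18%. → 18%.
Line D: pharmaceutical → 07.02; granular → 07.02.03; analytical-grade → 07.02.03.01. Scheduled 29%. Fenwick agreement on 07.02.03.01: RVC ≥ 50% → 22% available; Fenwick agreement on 07.02.03: not wholly obtained; preferential 22%. → 22%.
Sum: 13% + 4% + 18% + 22% = 57%.

57%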